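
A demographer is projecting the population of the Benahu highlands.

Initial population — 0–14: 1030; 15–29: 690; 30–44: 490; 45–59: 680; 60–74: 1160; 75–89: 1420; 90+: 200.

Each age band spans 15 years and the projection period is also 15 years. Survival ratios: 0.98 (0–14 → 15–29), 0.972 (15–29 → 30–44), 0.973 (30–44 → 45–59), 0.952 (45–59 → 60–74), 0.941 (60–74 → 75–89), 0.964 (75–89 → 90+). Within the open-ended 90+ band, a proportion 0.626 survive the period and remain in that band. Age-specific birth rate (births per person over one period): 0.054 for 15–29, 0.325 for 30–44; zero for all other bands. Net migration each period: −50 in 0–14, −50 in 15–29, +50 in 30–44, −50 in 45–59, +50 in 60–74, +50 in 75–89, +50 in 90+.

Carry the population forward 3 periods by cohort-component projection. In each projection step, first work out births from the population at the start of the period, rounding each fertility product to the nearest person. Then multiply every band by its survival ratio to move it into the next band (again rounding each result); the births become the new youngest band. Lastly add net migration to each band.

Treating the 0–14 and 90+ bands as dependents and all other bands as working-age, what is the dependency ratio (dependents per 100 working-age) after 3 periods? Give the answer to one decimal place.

98.1

Call the groups 1 to 7, youngest first.
After projecting period 1:
Births: 690 * 0.054 = 37  |  490 * 0.325 = 159 → total 196
Group 2: 1030 * 0.98 = 1009
Group 3: 690 * 0.972 = 671
Group 4: 490 * 0.973 = 477
Group 5: 680 * 0.952 = 647
Group 6: 1160 * 0.941 = 1092
Group 7: 1420 * 0.964 + 200 * 0.626 = 1369 + 125 = 1494
Net migration: Group 1 − 50 → 146; Group 2 − 50 → 959; Group 3 + 50 → 721; Group 4 − 50 → 427; Group 5 + 50 → 697; Group 6 + 50 → 1142; Group 7 + 50 → 1544
End of period: [146, 959, 721, 427, 697, 1142, 1544]
After projecting period 2:
Births: 959 * 0.054 = 52  |  721 * 0.325 = 234 → total 286
Group 2: 146 * 0.98 = 143
Group 3: 959 * 0.972 = 932
Group 4: 721 * 0.973 = 702
Group 5: 427 * 0.952 = 407
Group 6: 697 * 0.941 = 656
Group 7: 1142 * 0.964 + 1544 * 0.626 = 1101 + 967 = 2068
Net migration: Group 1 − 50 → 236; Group 2 − 50 → 93; Group 3 + 50 → 982; Group 4 − 50 → 652; Group 5 + 50 → 457; Group 6 + 50 → 706; Group 7 + 50 → 2118
End of period: [236, 93, 982, 652, 457, 706, 2118]
After projecting period 3:
Births: 93 * 0.054 = 5  |  982 * 0.325 = 319 → total 324
Group 2: 236 * 0.98 = 231
Group 3: 93 * 0.972 = 90
Group 4: 982 * 0.973 = 955
Group 5: 652 * 0.952 = 621
Group 6: 457 * 0.941 = 430
Group 7: 706 * 0.964 + 2118 * 0.626 = 681 + 1326 = 2007
Net migration: Group 1 − 50 → 274; Group 2 − 50 → 181; Group 3 + 50 → 140; Group 4 − 50 → 905; Group 5 + 50 → 671; Group 6 + 50 → 480; Group 7 + 50 → 2057
End of period: [274, 181, 140, 905, 671, 480, 2057]
Dependents (band 0–14 + band 90+) = 274 + 2057 = 2331; working-age = 2377; ratio = 2331/2377 × 100 = 98.1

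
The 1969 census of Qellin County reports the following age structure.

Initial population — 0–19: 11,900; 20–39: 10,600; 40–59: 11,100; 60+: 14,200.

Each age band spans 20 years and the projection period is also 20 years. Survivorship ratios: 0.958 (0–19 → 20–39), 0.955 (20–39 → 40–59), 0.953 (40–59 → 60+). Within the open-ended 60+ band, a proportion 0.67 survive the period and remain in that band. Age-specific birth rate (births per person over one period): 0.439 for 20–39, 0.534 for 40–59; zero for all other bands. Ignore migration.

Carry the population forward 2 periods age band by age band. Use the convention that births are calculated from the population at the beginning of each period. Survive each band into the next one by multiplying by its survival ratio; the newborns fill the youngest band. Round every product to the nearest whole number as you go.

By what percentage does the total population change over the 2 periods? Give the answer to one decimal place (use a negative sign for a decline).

Period 1.
Births: 10600 × 0.439 = 4653  |  11100 × 0.534 = 5927 ⇒ total 10580
20–39: 11900 × 0.958 = 11400
40–59: 10600 × 0.955 = 10123
60+: 11100 × 0.953 + 14200 × 0.67 = 10578 + 9514 = 20092
Giving 10580 / 11400 / 10123 / 20092.
Period 2.
Births: 11400 × 0.439 = 5005  |  10123 × 0.534 = 5406 ⇒ total 10411
20–39: 10580 × 0.958 = 10136
40–59: 11400 × 0.955 = 10887
60+: 10123 × 0.953 + 20092 × 0.67 = 9647 + 13462 = 23109
Giving 10411 / 10136 / 10887 / 23109.
Total: 47800 → 54543; change = 6743; percentage change = 14.1%

14.1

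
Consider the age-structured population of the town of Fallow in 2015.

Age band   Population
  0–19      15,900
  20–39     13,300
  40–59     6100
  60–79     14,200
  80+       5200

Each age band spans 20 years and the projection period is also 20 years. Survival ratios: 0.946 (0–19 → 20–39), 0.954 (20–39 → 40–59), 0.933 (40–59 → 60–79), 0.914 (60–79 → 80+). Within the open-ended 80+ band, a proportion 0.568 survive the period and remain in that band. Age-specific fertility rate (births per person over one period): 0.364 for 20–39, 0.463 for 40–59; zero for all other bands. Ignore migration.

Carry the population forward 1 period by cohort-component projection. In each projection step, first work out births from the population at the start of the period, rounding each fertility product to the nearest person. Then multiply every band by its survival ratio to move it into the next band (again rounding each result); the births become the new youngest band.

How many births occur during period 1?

7665

Period 1:
Births: 13300 * 0.364 = 4841  |  6100 * 0.463 = 2824 → total 7665
20–39: 15900 * 0.946 = 15041
40–59: 13300 * 0.954 = 12688
60–79: 6100 * 0.933 = 5691
80+: 14200 * 0.914 + 5200 * 0.568 = 12979 + 2954 = 15933
Giving 7665 / 15041 / 12688 / 5691 / 15933.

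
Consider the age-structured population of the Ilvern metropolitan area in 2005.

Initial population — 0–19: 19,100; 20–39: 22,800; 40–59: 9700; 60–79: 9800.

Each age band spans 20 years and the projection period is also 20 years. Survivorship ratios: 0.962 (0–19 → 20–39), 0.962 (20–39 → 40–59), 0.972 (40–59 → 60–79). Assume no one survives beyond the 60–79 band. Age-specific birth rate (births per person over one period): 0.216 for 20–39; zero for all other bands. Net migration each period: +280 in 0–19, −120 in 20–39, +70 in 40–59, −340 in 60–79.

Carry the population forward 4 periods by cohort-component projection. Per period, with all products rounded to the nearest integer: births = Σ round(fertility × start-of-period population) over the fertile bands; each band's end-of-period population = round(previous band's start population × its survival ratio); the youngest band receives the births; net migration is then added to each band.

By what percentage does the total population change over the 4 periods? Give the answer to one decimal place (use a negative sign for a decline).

-83.0

— Period 1 —
Births: 22800 × 0.216 = 4925
20–39: 19100 × 0.962 = 18374
40–59: 22800 × 0.962 = 21934
60–79: 9700 × 0.972 = 9428
Net migration: 0–19 + 280 → 5205; 20–39 − 120 → 18254; 40–59 + 70 → 22004; 60–79 − 340 → 9088
Population now: 0–19=5205, 20–39=18254, 40–59=22004, 60–79=9088
— Period 2 —
Births: 18254 × 0.216 = 3943
20–39: 5205 × 0.962 = 5007
40–59: 18254 × 0.962 = 17560
60–79: 22004 × 0.972 = 21388
Net migration: 0–19 + 280 → 4223; 20–39 − 120 → 4887; 40–59 + 70 → 17630; 60–79 − 340 → 21048
Population now: 0–19=4223, 20–39=4887, 40–59=17630, 60–79=21048
— Period 3 —
Births: 4887 × 0.216 = 1056
20–39: 4223 × 0.962 = 4063
40–59: 4887 × 0.962 = 4701
60–79: 17630 × 0.972 = 17136
Net migration: 0–19 + 280 → 1336; 20–39 − 120 → 3943; 40–59 + 70 → 4771; 60–79 − 340 → 16796
Population now: 0–19=1336, 20–39=3943, 40–59=4771, 60–79=16796
— Period 4 —
Births: 3943 × 0.216 = 852
20–39: 1336 × 0.962 = 1285
40–59: 3943 × 0.962 = 3793
60–79: 4771 × 0.972 = 4637
Net migration: 0–19 + 280 → 1132; 20–39 − 120 → 1165; 40–59 + 70 → 3863; 60–79 − 340 → 4297
Population now: 0–19=1132, 20–39=1165, 40–59=3863, 60–79=4297
Total: 61400 → 10457; change = -50943; percentage change = -83.0%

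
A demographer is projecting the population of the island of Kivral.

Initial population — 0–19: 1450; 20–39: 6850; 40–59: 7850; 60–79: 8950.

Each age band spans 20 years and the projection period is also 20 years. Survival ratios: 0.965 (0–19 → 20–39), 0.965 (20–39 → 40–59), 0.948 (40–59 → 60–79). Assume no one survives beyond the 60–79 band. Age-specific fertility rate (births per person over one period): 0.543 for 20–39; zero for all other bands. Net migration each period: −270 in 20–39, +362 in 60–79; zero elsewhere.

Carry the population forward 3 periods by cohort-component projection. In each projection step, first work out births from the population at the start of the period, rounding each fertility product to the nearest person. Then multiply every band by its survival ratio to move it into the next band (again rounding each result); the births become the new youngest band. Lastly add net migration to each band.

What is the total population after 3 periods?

6723

[period 1]
Births: 6850 * 0.543 = 3720
20–39: 1450 * 0.965 = 1399
40–59: 6850 * 0.965 = 6610
60–79: 7850 * 0.948 = 7442
Net migration: 20–39 − 270 → 1129; 60–79 + 362 → 7804
Giving 3720 / 1129 / 6610 / 7804.
[period 2]
Births: 1129 * 0.543 = 613
20–39: 3720 * 0.965 = 3590
40–59: 1129 * 0.965 = 1089
60–79: 6610 * 0.948 = 6266
Net migration: 20–39 − 270 → 3320; 60–79 + 362 → 6628
Giving 613 / 3320 / 1089 / 6628.
[period 3]
Births: 3320 * 0.543 = 1803
20–39: 613 * 0.965 = 592
40–59: 3320 * 0.965 = 3204
60–79: 1089 * 0.948 = 1032
Net migration: 20–39 − 270 → 322; 60–79 + 362 → 1394
Giving 1803 / 322 / 3204 / 1394.
Total after period 3: 1803 + 322 + 3204 + 1394 = 6723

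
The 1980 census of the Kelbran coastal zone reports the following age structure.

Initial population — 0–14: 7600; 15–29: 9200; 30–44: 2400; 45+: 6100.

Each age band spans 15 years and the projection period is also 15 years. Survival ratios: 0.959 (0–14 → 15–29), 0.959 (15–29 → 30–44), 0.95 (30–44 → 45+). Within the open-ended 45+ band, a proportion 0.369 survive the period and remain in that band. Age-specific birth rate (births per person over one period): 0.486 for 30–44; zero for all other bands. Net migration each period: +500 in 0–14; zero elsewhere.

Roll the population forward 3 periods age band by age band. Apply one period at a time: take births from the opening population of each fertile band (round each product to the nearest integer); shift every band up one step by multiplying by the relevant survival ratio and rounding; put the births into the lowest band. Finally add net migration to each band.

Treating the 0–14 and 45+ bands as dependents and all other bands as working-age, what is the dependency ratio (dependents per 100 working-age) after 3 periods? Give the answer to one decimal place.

— Period 1 —
Births: 2400 × 0.486 = 1166
15–29: 7600 × 0.959 = 7288
30–44: 9200 × 0.959 = 8823
45+: 2400 × 0.95 + 6100 × 0.369 = 2280 + 2251 = 4531
Net migration: 0–14 + 500 → 1666
End of period: [1666, 7288, 8823, 4531]
— Period 2 —
Births: 8823 × 0.486 = 4288
15–29: 1666 × 0.959 = 1598
30–44: 7288 × 0.959 = 6989
45+: 8823 × 0.95 + 4531 × 0.369 = 8382 + 1672 = 10054
Net migration: 0–14 + 500 → 4788
End of period: [4788, 1598, 6989, 10054]
— Period 3 —
Births: 6989 × 0.486 = 3397
15–29: 4788 × 0.959 = 4592
30–44: 1598 × 0.959 = 1532
45+: 6989 × 0.95 + 10054 × 0.369 = 6640 + 3710 = 10350
Net migration: 0–14 + 500 → 3897
End of period: [3897, 4592, 1532, 10350]
Dependents (band 0–14 + band 45+) = 3897 + 10350 = 14247; working-age = 6124; ratio = 14247/6124 × 100 = 232.6

232.6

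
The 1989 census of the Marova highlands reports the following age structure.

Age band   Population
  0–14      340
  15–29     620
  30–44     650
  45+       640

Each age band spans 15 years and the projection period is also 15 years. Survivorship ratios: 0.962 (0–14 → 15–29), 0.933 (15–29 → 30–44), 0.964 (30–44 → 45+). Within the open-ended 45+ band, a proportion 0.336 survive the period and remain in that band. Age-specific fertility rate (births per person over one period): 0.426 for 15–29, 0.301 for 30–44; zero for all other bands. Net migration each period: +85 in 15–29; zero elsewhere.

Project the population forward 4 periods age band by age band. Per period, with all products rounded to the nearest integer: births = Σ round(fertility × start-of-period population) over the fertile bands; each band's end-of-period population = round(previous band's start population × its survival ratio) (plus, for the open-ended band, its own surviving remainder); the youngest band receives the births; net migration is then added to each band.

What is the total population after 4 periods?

1829

Period 1:
Births: 620 × 0.426 = 264, 650 × 0.301 = 196 → 460
15–29: 340 × 0.962 = 327
30–44: 620 × 0.933 = 578
45+: 650 × 0.964 + 640 × 0.336 = 627 + 215 = 842
Net migration: 15–29 + 85 → 412
→ [460, 412, 578, 842]
Period 2:
Births: 412 × 0.426 = 176, 578 × 0.301 = 174 → 350
15–29: 460 × 0.962 = 443
30–44: 412 × 0.933 = 384
45+: 578 × 0.964 + 842 × 0.336 = 557 + 283 = 840
Net migration: 15–29 + 85 → 528
→ [350, 528, 384, 840]
Period 3:
Births: 528 × 0.426 = 225, 384 × 0.301 = 116 → 341
15–29: 350 × 0.962 = 337
30–44: 528 × 0.933 = 493
45+: 384 × 0.964 + 840 × 0.336 = 370 + 282 = 652
Net migration: 15–29 + 85 → 422
→ [341, 422, 493, 652]
Period 4:
Births: 422 × 0.426 = 180, 493 × 0.301 = 148 → 328
15–29: 341 × 0.962 = 328
30–44: 422 × 0.933 = 394
45+: 493 × 0.964 + 652 × 0.336 = 475 + 219 = 694
Net migration: 15–29 + 85 → 413
→ [328, 413, 394, 694]
Total after period 4: 328 + 413 + 394 + 694 = 1829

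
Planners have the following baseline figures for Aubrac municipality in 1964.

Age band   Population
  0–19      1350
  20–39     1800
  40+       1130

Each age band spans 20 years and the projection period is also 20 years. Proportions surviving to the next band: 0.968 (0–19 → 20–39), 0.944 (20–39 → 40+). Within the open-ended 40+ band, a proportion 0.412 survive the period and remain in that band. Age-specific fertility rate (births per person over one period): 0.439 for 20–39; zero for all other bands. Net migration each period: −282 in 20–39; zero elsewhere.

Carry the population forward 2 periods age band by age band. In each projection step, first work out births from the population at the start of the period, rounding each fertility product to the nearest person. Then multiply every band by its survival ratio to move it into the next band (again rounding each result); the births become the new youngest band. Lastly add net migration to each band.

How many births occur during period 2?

Let group 1 be 0–19 through group 3 = 40+.
Period 1:
Births: 1800 × 0.439 = 790
Group 2: 1350 × 0.968 = 1307
Group 3: 1800 × 0.944 + 1130 × 0.412 = 1699 + 466 = 2165
Net migration: Group 2 − 282 → 1025
Population now: 0–19=790, 20–39=1025, 40+=2165
Period 2:
Births: 1025 × 0.439 = 450
Group 2: 790 × 0.968 = 765
Group 3: 1025 × 0.944 + 2165 × 0.412 = 968 + 892 = 1860
Net migration: Group 2 − 282 → 483
Population now: 0–19=450, 20–39=483, 40+=1860

450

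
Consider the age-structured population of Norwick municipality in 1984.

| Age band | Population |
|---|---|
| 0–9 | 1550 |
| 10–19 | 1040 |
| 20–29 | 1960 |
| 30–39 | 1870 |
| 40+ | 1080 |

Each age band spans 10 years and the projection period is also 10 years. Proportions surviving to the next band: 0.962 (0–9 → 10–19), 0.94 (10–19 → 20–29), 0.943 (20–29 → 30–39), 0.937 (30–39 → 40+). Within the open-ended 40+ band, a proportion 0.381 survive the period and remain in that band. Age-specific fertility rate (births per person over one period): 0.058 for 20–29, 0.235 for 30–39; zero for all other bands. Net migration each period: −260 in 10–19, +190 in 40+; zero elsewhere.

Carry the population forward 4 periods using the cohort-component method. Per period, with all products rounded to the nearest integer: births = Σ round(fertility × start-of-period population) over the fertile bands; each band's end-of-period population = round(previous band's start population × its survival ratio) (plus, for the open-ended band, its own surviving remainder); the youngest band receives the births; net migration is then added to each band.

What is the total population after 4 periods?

Call the bands 1 to 5, youngest first.
— Period 1 —
Births: 1960 × 0.058 = 114  |  1870 × 0.235 = 439 — total 553
Band 2: 1550 × 0.962 = 1491
Band 3: 1040 × 0.94 = 978
Band 4: 1960 × 0.943 = 1848
Band 5: 1870 × 0.937 + 1080 × 0.381 = 1752 + 411 = 2163
Net migration: Band 2 − 260 → 1231; Band 5 + 190 → 2353
Giving 553 / 1231 / 978 / 1848 / 2353.
— Period 2 —
Births: 978 × 0.058 = 57  |  1848 × 0.235 = 434 — total 491
Band 2: 553 × 0.962 = 532
Band 3: 1231 × 0.94 = 1157
Band 4: 978 × 0.943 = 922
Band 5: 1848 × 0.937 + 2353 × 0.381 = 1732 + 896 = 2628
Net migration: Band 2 − 260 → 272; Band 5 + 190 → 2818
Giving 491 / 272 / 1157 / 922 / 2818.
— Period 3 —
Births: 1157 × 0.058 = 67  |  922 × 0.235 = 217 — total 284
Band 2: 491 × 0.962 = 472
Band 3: 272 × 0.94 = 256
Band 4: 1157 × 0.943 = 1091
Band 5: 922 × 0.937 + 2818 × 0.381 = 864 + 1074 = 1938
Net migration: Band 2 − 260 → 212; Band 5 + 190 → 2128
Giving 284 / 212 / 256 / 1091 / 2128.
— Period 4 —
Births: 256 × 0.058 = 15  |  1091 × 0.235 = 256 — total 271
Band 2: 284 × 0.962 = 273
Band 3: 212 × 0.94 = 199
Band 4: 256 × 0.943 = 241
Band 5: 1091 × 0.937 + 2128 × 0.381 = 1022 + 811 = 1833
Net migration: Band 2 − 260 → 13; Band 5 + 190 → 2023
Giving 271 / 13 / 199 / 241 / 2023.
Total after period 4: 271 + 13 + 199 + 241 + 2023 = 2747

2747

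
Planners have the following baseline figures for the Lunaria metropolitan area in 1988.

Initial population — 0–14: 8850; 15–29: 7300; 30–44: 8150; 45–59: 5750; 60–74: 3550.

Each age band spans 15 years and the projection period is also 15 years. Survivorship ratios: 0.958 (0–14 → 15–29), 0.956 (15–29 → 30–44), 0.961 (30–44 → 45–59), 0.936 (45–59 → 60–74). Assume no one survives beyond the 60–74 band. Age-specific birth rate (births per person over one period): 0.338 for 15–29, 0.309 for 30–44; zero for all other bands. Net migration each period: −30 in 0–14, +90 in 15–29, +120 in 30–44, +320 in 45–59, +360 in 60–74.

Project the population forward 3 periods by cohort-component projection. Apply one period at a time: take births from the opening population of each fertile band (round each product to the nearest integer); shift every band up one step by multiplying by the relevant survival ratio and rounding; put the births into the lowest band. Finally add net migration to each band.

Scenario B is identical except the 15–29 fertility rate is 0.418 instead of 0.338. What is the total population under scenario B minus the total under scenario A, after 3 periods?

1813

Let group 1 be 0–14 through group 5 = 60–74.
After projecting period 1:
Births: 7300 * 0.338 = 2467  |  8150 * 0.309 = 2518 — total 4985
Group 2: 8850 * 0.958 = 8478
Group 3: 7300 * 0.956 = 6979
Group 4: 8150 * 0.961 = 7832
Group 5: 5750 * 0.936 = 5382
Net migration: Group 1 − 30 → 4955; Group 2 + 90 → 8568; Group 3 + 120 → 7099; Group 4 + 320 → 8152; Group 5 + 360 → 5742
End of period: [4955, 8568, 7099, 8152, 5742]
After projecting period 2:
Births: 8568 * 0.338 = 2896  |  7099 * 0.309 = 2194 — total 5090
Group 2: 4955 * 0.958 = 4747
Group 3: 8568 * 0.956 = 8191
Group 4: 7099 * 0.961 = 6822
Group 5: 8152 * 0.936 = 7630
Net migration: Group 1 − 30 → 5060; Group 2 + 90 → 4837; Group 3 + 120 → 8311; Group 4 + 320 → 7142; Group 5 + 360 → 7990
End of period: [5060, 4837, 8311, 7142, 7990]
After projecting period 3:
Births: 4837 * 0.338 = 1635  |  8311 * 0.309 = 2568 — total 4203
Group 2: 5060 * 0.958 = 4847
Group 3: 4837 * 0.956 = 4624
Group 4: 8311 * 0.961 = 7987
Group 5: 7142 * 0.936 = 6685
Net migration: Group 1 − 30 → 4173; Group 2 + 90 → 4937; Group 3 + 120 → 4744; Group 4 + 320 → 8307; Group 5 + 360 → 7045
End of period: [4173, 4937, 4744, 8307, 7045]
Scenario A total after 3 periods: 29206
Scenario B projection —
After projecting period 1:
Births: 7300 * 0.418 = 3051  |  8150 * 0.309 = 2518 — total 5569
Group 2: 8850 * 0.958 = 8478
Group 3: 7300 * 0.956 = 6979
Group 4: 8150 * 0.961 = 7832
Group 5: 5750 * 0.936 = 5382
Net migration: Group 1 − 30 → 5539; Group 2 + 90 → 8568; Group 3 + 120 → 7099; Group 4 + 320 → 8152; Group 5 + 360 → 5742
End of period: [5539, 8568, 7099, 8152, 5742]
After projecting period 2:
Births: 8568 * 0.418 = 3581  |  7099 * 0.309 = 2194 — total 5775
Group 2: 5539 * 0.958 = 5306
Group 3: 8568 * 0.956 = 8191
Group 4: 7099 * 0.961 = 6822
Group 5: 8152 * 0.936 = 7630
Net migration: Group 1 − 30 → 5745; Group 2 + 90 → 5396; Group 3 + 120 → 8311; Group 4 + 320 → 7142; Group 5 + 360 → 7990
End of period: [5745, 5396, 8311, 7142, 7990]
After projecting period 3:
Births: 5396 * 0.418 = 2256  |  8311 * 0.309 = 2568 — total 4824
Group 2: 5745 * 0.958 = 5504
Group 3: 5396 * 0.956 = 5159
Group 4: 8311 * 0.961 = 7987
Group 5: 7142 * 0.936 = 6685
Net migration: Group 1 − 30 → 4794; Group 2 + 90 → 5594; Group 3 + 120 → 5279; Group 4 + 320 → 8307; Group 5 + 360 → 7045
End of period: [4794, 5594, 5279, 8307, 7045]
Scenario B total after 3 periods: 31019
Difference B − A = 31019 − 29206 = 1813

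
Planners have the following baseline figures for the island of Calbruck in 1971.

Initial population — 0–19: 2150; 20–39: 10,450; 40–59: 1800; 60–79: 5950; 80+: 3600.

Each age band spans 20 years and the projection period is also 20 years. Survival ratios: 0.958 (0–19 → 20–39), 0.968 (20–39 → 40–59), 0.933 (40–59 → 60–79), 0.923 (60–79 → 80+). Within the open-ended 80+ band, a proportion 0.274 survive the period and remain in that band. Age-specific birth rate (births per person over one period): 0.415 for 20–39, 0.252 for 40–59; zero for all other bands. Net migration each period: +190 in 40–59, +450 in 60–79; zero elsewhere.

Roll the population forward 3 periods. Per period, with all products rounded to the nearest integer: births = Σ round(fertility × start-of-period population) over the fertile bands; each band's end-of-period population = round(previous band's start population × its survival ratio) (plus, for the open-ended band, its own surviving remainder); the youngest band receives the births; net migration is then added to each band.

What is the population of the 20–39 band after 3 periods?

— Period 1 —
Births: 10450 × 0.415 = 4337, 1800 × 0.252 = 454 → total 4791
20–39: 2150 × 0.958 = 2060
40–59: 10450 × 0.968 = 10116
60–79: 1800 × 0.933 = 1679
80+: 5950 × 0.923 + 3600 × 0.274 = 5492 + 986 = 6478
Net migration: 40–59 + 190 → 10306; 60–79 + 450 → 2129
Giving 4791 / 2060 / 10306 / 2129 / 6478.
— Period 2 —
Births: 2060 × 0.415 = 855, 10306 × 0.252 = 2597 → total 3452
20–39: 4791 × 0.958 = 4590
40–59: 2060 × 0.968 = 1994
60–79: 10306 × 0.933 = 9615
80+: 2129 × 0.923 + 6478 × 0.274 = 1965 + 1775 = 3740
Net migration: 40–59 + 190 → 2184; 60–79 + 450 → 10065
Giving 3452 / 4590 / 2184 / 10065 / 3740.
— Period 3 —
Births: 4590 × 0.415 = 1905, 2184 × 0.252 = 550 → total 2455
20–39: 3452 × 0.958 = 3307
40–59: 4590 × 0.968 = 4443
60–79: 2184 × 0.933 = 2038
80+: 10065 × 0.923 + 3740 × 0.274 = 9290 + 1025 = 10315
Net migration: 40–59 + 190 → 4633; 60–79 + 450 → 2488
Giving 2455 / 3307 / 4633 / 2488 / 10315.

3307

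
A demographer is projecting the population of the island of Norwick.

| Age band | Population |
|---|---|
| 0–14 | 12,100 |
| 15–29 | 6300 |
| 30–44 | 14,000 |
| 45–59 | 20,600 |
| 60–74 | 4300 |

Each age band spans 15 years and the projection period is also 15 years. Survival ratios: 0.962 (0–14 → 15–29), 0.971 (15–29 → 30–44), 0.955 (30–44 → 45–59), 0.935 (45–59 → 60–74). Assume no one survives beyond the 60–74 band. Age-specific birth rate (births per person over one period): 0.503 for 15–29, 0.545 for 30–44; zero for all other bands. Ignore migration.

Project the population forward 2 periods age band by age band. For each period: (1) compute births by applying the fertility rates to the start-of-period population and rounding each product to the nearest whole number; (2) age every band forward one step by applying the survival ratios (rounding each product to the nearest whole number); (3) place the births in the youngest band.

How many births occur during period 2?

Let group 1 be 0–14 through group 5 = 60–74.
Period 1.
Births: 6300 * 0.503 = 3169 ; 14000 * 0.545 = 7630 → total 10799
Group 2: 12100 * 0.962 = 11640
Group 3: 6300 * 0.971 = 6117
Group 4: 14000 * 0.955 = 13370
Group 5: 20600 * 0.935 = 19261
Population now: 0–14=10799, 15–29=11640, 30–44=6117, 45–59=13370, 60–74=19261
Period 2.
Births: 11640 * 0.503 = 5855 ; 6117 * 0.545 = 3334 → total 9189
Group 2: 10799 * 0.962 = 10389
Group 3: 11640 * 0.971 = 11302
Group 4: 6117 * 0.955 = 5842
Group 5: 13370 * 0.935 = 12501
Population now: 0–14=9189, 15–29=10389, 30–44=11302, 45–59=5842, 60–74=12501

9189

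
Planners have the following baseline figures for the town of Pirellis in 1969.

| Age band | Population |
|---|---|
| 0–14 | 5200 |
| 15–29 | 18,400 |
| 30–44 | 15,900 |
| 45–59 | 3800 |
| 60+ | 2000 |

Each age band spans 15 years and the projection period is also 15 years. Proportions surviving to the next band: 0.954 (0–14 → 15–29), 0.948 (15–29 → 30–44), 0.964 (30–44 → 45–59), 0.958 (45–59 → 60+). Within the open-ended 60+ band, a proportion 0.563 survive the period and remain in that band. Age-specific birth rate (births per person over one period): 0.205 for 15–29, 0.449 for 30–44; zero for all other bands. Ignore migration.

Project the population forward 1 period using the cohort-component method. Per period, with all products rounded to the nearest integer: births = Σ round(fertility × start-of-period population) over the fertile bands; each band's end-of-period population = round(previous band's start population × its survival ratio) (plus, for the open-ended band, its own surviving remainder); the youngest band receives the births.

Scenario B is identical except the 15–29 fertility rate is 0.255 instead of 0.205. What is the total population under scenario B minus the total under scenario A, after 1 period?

920

[period 1]
Births: 18400 × 0.205 = 3772  |  15900 × 0.449 = 7139 → 10911
15–29: 5200 × 0.954 = 4961
30–44: 18400 × 0.948 = 17443
45–59: 15900 × 0.964 = 15328
60+: 3800 × 0.958 + 2000 × 0.563 = 3640 + 1126 = 4766
Giving 10911 / 4961 / 17443 / 15328 / 4766.
Scenario A total after 1 period: 53409
Scenario B projection —
[period 1]
Births: 18400 × 0.255 = 4692  |  15900 × 0.449 = 7139 → 11831
15–29: 5200 × 0.954 = 4961
30–44: 18400 × 0.948 = 17443
45–59: 15900 × 0.964 = 15328
60+: 3800 × 0.958 + 2000 × 0.563 = 3640 + 1126 = 4766
Giving 11831 / 4961 / 17443 / 15328 / 4766.
Scenario B total after 1 period: 54329
Difference B − A = 54329 − 53409 = 920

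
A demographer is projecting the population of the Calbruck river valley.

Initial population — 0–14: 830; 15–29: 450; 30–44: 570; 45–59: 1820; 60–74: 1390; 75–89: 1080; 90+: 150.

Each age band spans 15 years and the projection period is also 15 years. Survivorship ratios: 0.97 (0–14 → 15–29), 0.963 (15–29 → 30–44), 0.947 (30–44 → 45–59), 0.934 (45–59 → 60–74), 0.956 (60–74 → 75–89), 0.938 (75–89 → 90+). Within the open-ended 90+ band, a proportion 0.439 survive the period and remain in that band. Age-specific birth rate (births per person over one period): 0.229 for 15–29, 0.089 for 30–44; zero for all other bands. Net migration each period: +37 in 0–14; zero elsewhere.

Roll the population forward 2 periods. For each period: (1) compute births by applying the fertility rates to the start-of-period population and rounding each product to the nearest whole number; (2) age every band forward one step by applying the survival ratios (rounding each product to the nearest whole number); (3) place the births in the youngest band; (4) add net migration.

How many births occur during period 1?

Period 1.
Births: 450 * 0.229 = 103  |  570 * 0.089 = 51 → total 154
15–29: 830 * 0.97 = 805
30–44: 450 * 0.963 = 433
45–59: 570 * 0.947 = 540
60–74: 1820 * 0.934 = 1700
75–89: 1390 * 0.956 = 1329
90+: 1080 * 0.938 + 150 * 0.439 = 1013 + 66 = 1079
Net migration: 0–14 + 37 → 191
Giving 191 / 805 / 433 / 540 / 1700 / 1329 / 1079.

154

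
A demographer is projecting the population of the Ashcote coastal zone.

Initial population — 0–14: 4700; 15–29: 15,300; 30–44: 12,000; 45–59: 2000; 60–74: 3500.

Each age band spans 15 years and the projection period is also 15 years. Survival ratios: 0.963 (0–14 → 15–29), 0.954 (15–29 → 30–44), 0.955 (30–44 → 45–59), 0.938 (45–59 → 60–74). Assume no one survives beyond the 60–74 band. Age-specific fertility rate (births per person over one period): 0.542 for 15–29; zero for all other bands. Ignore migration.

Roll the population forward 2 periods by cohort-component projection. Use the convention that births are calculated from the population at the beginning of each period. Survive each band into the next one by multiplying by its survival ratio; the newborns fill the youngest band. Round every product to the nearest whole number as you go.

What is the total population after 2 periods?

39445

(Groups numbered youngest = 1 to oldest = 5.)
Period 1.
Births: 15300 × 0.542 = 8293
Group 2: 4700 × 0.963 = 4526
Group 3: 15300 × 0.954 = 14596
Group 4: 12000 × 0.955 = 11460
Group 5: 2000 × 0.938 = 1876
End of period: [8293, 4526, 14596, 11460, 1876]
Period 2.
Births: 4526 × 0.542 = 2453
Group 2: 8293 × 0.963 = 7986
Group 3: 4526 × 0.954 = 4318
Group 4: 14596 × 0.955 = 13939
Group 5: 11460 × 0.938 = 10749
End of period: [2453, 7986, 4318, 13939, 10749]
Total after period 2: 2453 + 7986 + 4318 + 13939 + 10749 = 39445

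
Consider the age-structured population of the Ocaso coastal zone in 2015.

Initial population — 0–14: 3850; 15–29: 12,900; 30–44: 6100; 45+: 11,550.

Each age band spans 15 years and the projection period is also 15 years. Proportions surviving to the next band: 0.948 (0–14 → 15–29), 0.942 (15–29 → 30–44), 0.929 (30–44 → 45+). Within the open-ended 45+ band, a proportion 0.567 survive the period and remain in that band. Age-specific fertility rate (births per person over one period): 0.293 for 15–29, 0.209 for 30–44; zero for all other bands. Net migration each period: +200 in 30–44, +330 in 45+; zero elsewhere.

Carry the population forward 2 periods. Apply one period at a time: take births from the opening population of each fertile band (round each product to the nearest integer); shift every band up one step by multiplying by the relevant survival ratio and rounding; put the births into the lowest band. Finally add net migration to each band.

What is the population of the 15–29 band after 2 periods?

4792

Numbering the bands 1..4 from youngest to oldest:
Period 1.
Births: 12900 × 0.293 = 3780  |  6100 × 0.209 = 1275 ⇒ total 5055
Band 2: 3850 × 0.948 = 3650
Band 3: 12900 × 0.942 = 12152
Band 4: 6100 × 0.929 + 11550 × 0.567 = 5667 + 6549 = 12216
Net migration: Band 3 + 200 → 12352; Band 4 + 330 → 12546
Population now: 0–14=5055, 15–29=3650, 30–44=12352, 45+=12546
Period 2.
Births: 3650 × 0.293 = 1069  |  12352 × 0.209 = 2582 ⇒ total 3651
Band 2: 5055 × 0.948 = 4792
Band 3: 3650 × 0.942 = 3438
Band 4: 12352 × 0.929 + 12546 × 0.567 = 11475 + 7114 = 18589
Net migration: Band 3 + 200 → 3638; Band 4 + 330 → 18919
Population now: 0–14=3651, 15–29=4792, 30–44=3638, 45+=18919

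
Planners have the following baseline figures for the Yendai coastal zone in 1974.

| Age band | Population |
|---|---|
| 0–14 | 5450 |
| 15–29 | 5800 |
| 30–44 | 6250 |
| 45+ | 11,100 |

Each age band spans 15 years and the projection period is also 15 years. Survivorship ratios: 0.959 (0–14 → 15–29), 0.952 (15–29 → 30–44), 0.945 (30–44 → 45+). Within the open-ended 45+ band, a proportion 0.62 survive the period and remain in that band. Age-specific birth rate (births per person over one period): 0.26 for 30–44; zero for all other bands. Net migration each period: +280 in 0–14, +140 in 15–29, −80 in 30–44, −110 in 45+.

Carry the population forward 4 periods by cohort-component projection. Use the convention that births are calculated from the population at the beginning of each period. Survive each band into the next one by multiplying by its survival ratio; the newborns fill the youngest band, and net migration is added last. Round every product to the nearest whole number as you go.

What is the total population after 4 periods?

13428

(Groups numbered youngest = 1 to oldest = 4.)
Period 1:
Births: 6250 × 0.26 = 1625
Group 2: 5450 × 0.959 = 5227
Group 3: 5800 × 0.952 = 5522
Group 4: 6250 × 0.945 + 11100 × 0.62 = 5906 + 6882 = 12788
Net migration: Group 1 + 280 → 1905; Group 2 + 140 → 5367; Group 3 − 80 → 5442; Group 4 − 110 → 12678
Population now: 0–14=1905, 15–29=5367, 30–44=5442, 45+=12678
Period 2:
Births: 5442 × 0.26 = 1415
Group 2: 1905 × 0.959 = 1827
Group 3: 5367 × 0.952 = 5109
Group 4: 5442 × 0.945 + 12678 × 0.62 = 5143 + 7860 = 13003
Net migration: Group 1 + 280 → 1695; Group 2 + 140 → 1967; Group 3 − 80 → 5029; Group 4 − 110 → 12893
Population now: 0–14=1695, 15–29=1967, 30–44=5029, 45+=12893
Period 3:
Births: 5029 × 0.26 = 1308
Group 2: 1695 × 0.959 = 1626
Group 3: 1967 × 0.952 = 1873
Group 4: 5029 × 0.945 + 12893 × 0.62 = 4752 + 7994 = 12746
Net migration: Group 1 + 280 → 1588; Group 2 + 140 → 1766; Group 3 − 80 → 1793; Group 4 − 110 → 12636
Population now: 0–14=1588, 15–29=1766, 30–44=1793, 45+=12636
Period 4:
Births: 1793 × 0.26 = 466
Group 2: 1588 × 0.959 = 1523
Group 3: 1766 × 0.952 = 1681
Group 4: 1793 × 0.945 + 12636 × 0.62 = 1694 + 7834 = 9528
Net migration: Group 1 + 280 → 746; Group 2 + 140 → 1663; Group 3 − 80 → 1601; Group 4 − 110 → 9418
Population now: 0–14=746, 15–29=1663, 30–44=1601, 45+=9418
Total after period 4: 746 + 1663 + 1601 + 9418 = 13428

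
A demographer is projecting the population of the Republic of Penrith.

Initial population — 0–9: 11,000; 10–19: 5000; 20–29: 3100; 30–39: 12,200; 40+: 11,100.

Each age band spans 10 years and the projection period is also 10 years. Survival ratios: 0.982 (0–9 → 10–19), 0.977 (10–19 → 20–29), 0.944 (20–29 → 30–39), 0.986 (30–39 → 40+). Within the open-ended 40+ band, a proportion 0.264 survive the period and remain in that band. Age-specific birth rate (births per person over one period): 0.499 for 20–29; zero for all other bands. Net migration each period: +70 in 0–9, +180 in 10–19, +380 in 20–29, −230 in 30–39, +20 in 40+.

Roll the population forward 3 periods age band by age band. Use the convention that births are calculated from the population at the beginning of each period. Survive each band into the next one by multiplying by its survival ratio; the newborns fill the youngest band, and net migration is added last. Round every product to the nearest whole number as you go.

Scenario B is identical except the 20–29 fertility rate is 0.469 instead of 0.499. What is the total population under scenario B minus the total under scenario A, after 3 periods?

After projecting period 1:
Births: 3100 × 0.499 = 1547
10–19: 11000 × 0.982 = 10802
20–29: 5000 × 0.977 = 4885
30–39: 3100 × 0.944 = 2926
40+: 12200 × 0.986 + 11100 × 0.264 = 12029 + 2930 = 14959
Net migration: 0–9 + 70 → 1617; 10–19 + 180 → 10982; 20–29 + 380 → 5265; 30–39 − 230 → 2696; 40+ + 20 → 14979
End of period: [1617, 10982, 5265, 2696, 14979]
After projecting period 2:
Births: 5265 × 0.499 = 2627
10–19: 1617 × 0.982 = 1588
20–29: 10982 × 0.977 = 10729
30–39: 5265 × 0.944 = 4970
40+: 2696 × 0.986 + 14979 × 0.264 = 2658 + 3954 = 6612
Net migration: 0–9 + 70 → 2697; 10–19 + 180 → 1768; 20–29 + 380 → 11109; 30–39 − 230 → 4740; 40+ + 20 → 6632
End of period: [2697, 1768, 11109, 4740, 6632]
After projecting period 3:
Births: 11109 × 0.499 = 5543
10–19: 2697 × 0.982 = 2648
20–29: 1768 × 0.977 = 1727
30–39: 11109 × 0.944 = 10487
40+: 4740 × 0.986 + 6632 × 0.264 = 4674 + 1751 = 6425
Net migration: 0–9 + 70 → 5613; 10–19 + 180 → 2828; 20–29 + 380 → 2107; 30–39 − 230 → 10257; 40+ + 20 → 6445
End of period: [5613, 2828, 2107, 10257, 6445]
Scenario A total after 3 periods: 27250
Scenario B projection —
After projecting period 1:
Births: 3100 × 0.469 = 1454
10–19: 11000 × 0.982 = 10802
20–29: 5000 × 0.977 = 4885
30–39: 3100 × 0.944 = 2926
40+: 12200 × 0.986 + 11100 × 0.264 = 12029 + 2930 = 14959
Net migration: 0–9 + 70 → 1524; 10–19 + 180 → 10982; 20–29 + 380 → 5265; 30–39 − 230 → 2696; 40+ + 20 → 14979
End of period: [1524, 10982, 5265, 2696, 14979]
After projecting period 2:
Births: 5265 × 0.469 = 2469
10–19: 1524 × 0.982 = 1497
20–29: 10982 × 0.977 = 10729
30–39: 5265 × 0.944 = 4970
40+: 2696 × 0.986 + 14979 × 0.264 = 2658 + 3954 = 6612
Net migration: 0–9 + 70 → 2539; 10–19 + 180 → 1677; 20–29 + 380 → 11109; 30–39 − 230 → 4740; 40+ + 20 → 6632
End of period: [2539, 1677, 11109, 4740, 6632]
After projecting period 3:
Births: 11109 × 0.469 = 5210
10–19: 2539 × 0.982 = 2493
20–29: 1677 × 0.977 = 1638
30–39: 11109 × 0.944 = 10487
40+: 4740 × 0.986 + 6632 × 0.264 = 4674 + 1751 = 6425
Net migration: 0–9 + 70 → 5280; 10–19 + 180 → 2673; 20–29 + 380 → 2018; 30–39 − 230 → 10257; 40+ + 20 → 6445
End of period: [5280, 2673, 2018, 10257, 6445]
Scenario B total after 3 periods: 26673
Difference B − A = 26673 − 27250 = -577

-577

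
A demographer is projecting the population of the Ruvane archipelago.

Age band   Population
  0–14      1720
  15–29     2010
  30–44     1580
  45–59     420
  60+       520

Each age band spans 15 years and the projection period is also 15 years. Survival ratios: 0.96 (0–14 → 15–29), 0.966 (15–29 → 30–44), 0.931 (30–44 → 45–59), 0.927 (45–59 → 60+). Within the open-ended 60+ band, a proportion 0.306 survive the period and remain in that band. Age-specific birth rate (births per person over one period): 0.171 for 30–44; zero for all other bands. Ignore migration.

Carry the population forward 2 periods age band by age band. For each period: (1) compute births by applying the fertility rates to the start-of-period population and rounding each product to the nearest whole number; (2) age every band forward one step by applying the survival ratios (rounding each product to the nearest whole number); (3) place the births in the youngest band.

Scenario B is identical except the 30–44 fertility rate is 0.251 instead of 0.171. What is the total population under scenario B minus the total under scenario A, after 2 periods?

277

Numbering the bands 1..5 from youngest to oldest:
— Period 1 —
Births: 1580 × 0.171 = 270
Band 2: 1720 × 0.96 = 1651
Band 3: 2010 × 0.966 = 1942
Band 4: 1580 × 0.931 = 1471
Band 5: 420 × 0.927 + 520 × 0.306 = 389 + 159 = 548
Population now: 0–14=270, 15–29=1651, 30–44=1942, 45–59=1471, 60+=548
— Period 2 —
Births: 1942 × 0.171 = 332
Band 2: 270 × 0.96 = 259
Band 3: 1651 × 0.966 = 1595
Band 4: 1942 × 0.931 = 1808
Band 5: 1471 × 0.927 + 548 × 0.306 = 1364 + 168 = 1532
Population now: 0–14=332, 15–29=259, 30–44=1595, 45–59=1808, 60+=1532
Scenario A total after 2 periods: 5526
Scenario B projection —
— Period 1 —
Births: 1580 × 0.251 = 397
Band 2: 1720 × 0.96 = 1651
Band 3: 2010 × 0.966 = 1942
Band 4: 1580 × 0.931 = 1471
Band 5: 420 × 0.927 + 520 × 0.306 = 389 + 159 = 548
Population now: 0–14=397, 15–29=1651, 30–44=1942, 45–59=1471, 60+=548
— Period 2 —
Births: 1942 × 0.251 = 487
Band 2: 397 × 0.96 = 381
Band 3: 1651 × 0.966 = 1595
Band 4: 1942 × 0.931 = 1808
Band 5: 1471 × 0.927 + 548 × 0.306 = 1364 + 168 = 1532
Population now: 0–14=487, 15–29=381, 30–44=1595, 45–59=1808, 60+=1532
Scenario B total after 2 periods: 5803
Difference B − A = 5803 − 5526 = 277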